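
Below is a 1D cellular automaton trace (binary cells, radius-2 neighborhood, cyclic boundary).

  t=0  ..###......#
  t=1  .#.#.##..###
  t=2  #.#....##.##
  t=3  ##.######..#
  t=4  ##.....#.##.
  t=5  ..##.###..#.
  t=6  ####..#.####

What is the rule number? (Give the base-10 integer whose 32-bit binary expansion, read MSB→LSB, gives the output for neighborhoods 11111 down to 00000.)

  nb #####: next=.  (t=3,i=5, bit31=0)
  nb ####.: next=#  (t=3,i=7, bit30=1)
  nb ###.#: next=#  (t=1,i=11, bit29=1)
  nb ###..: next=.  (t=0,i=4, bit28=0)
  nb ##.##: next=.  (t=2,i=9, bit27=0)
  nb ##.#.: next=#  (t=1,i=0, bit26=1)
  nb ##..#: next=#  (t=1,i=7, bit25=1)
  nb ##...: next=#  (t=0,i=5, bit24=1)
  nb #.###: next=.  (t=2,i=10, bit23=0)
  nb #.##.: next=.  (t=1,i=5, bit22=0)
  nb #.#.#: next=.  (t=1,i=1, bit21=0)
  nb #.#..: next=.  (t=2,i=2, bit20=0)
  nb #..##: next=#  (t=0,i=1, bit19=1)
  nb #..#.: next=#  (t=5,i=9, bit18=1)
  nb #...#: next=#  (t=5,i=0, bit17=1)
  nb #....: next=#  (t=0,i=6, bit16=1)
  nb .####: next=.  (t=3,i=4, bit15=0)
  nb .###.: next=#  (t=0,i=3, bit14=1)
  nb .##.#: next=#  (t=2,i=8, bit13=1)
  nb .##..: next=.  (t=1,i=6, bit12=0)
  nb .#.##: next=.  (t=1,i=4, bit11=0)
  nb .#.#.: next=#  (t=1,i=2, bit10=1)
  nb .#..#: next=.  (t=0,i=0, bit9=0)
  nb .#...: next=#  (t=2,i=3, bit8=1)
  nb ..###: next=.  (t=0,i=2, bit7=0)
  nb ..##.: next=#  (t=2,i=7, bit6=1)
  nb ..#.#: next=#  (t=4,i=7, bit5=1)
  nb ..#..: next=#  (t=0,i=11, bit4=1)
  nb ...##: next=#  (t=2,i=6, bit3=1)
  nb ...#.: next=#  (t=0,i=10, bit2=1)
  nb ....#: next=#  (t=0,i=9, bit1=1)
  nb .....: next=.  (t=0,i=7, bit0=0)
  bits 01100111000011110110010101111110 = 1729062270

1729062270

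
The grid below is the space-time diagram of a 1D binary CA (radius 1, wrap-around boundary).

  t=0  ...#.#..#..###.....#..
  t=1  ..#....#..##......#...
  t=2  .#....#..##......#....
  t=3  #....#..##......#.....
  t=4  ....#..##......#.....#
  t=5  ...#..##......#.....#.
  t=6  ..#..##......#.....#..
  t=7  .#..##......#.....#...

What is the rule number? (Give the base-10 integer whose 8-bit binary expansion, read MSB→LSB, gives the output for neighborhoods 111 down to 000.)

10

  nb ###: next=.  (t=0,i=12, bit7=0)
  nb ##.: next=.  (t=0,i=13, bit6=0)
  nb #.#: next=.  (t=0,i=4, bit5=0)
  nb #..: next=.  (t=0,i=6, bit4=0)
  nb .##: next=#  (t=0,i=11, bit3=1)
  nb .#.: next=.  (t=0,i=3, bit2=0)
  nb ..#: next=#  (t=0,i=2, bit1=1)
  nb ...: next=.  (t=0,i=0, bit0=0)
  bits 00001010 = 10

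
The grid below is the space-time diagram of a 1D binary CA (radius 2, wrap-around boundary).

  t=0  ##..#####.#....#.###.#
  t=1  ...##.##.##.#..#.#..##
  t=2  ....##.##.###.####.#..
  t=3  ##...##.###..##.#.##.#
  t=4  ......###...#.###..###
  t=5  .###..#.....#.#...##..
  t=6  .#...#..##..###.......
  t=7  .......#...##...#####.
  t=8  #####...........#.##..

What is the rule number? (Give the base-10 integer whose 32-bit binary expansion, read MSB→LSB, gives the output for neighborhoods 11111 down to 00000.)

3434947745

  nb #####: next=#  (t=0,i=6, bit31=1)
  nb ####.: next=#  (t=0,i=7, bit30=1)
  nb ###.#: next=.  (t=0,i=8, bit29=0)
  nb ###..: next=.  (t=0,i=1, bit28=0)
  nb ##.##: next=#  (t=0,i=20, bit27=1)
  nb ##.#.: next=#  (t=0,i=9, bit26=1)
  nb ##..#: next=.  (t=0,i=2, bit25=0)
  nb ##...: next=.  (t=1,i=0, bit24=0)
  nb #.###: next=#  (t=0,i=17, bit23=1)
  nb #.##.: next=.  (t=1,i=6, bit22=0)
  nb #.#.#: next=#  (t=3,i=16, bit21=1)
  nb #.#..: next=#  (t=0,i=10, bit20=1)
  nb #..##: next=#  (t=0,i=3, bit19=1)
  nb #..#.: next=#  (t=1,i=14, bit18=1)
  nb #...#: next=.  (t=1,i=1, bit17=0)
  nb #....: next=#  (t=0,i=12, bit16=1)
  nb .####: next=.  (t=0,i=5, bit15=0)
  nb .###.: next=.  (t=0,i=0, bit14=0)
  nb .##.#: next=#  (t=1,i=4, bit13=1)
  nb .##..: next=.  (t=1,i=21, bit12=0)
  nb .#.##: next=.  (t=0,i=16, bit11=0)
  nb .#.#.: next=#  (t=1,i=16, bit10=1)
  nb .#..#: next=.  (t=1,i=13, bit9=0)
  nb .#...: next=.  (t=0,i=11, bit8=0)
  nb ..###: next=#  (t=0,i=4, bit7=1)
  nb ..##.: next=.  (t=1,i=3, bit6=0)
  nb ..#.#: next=#  (t=0,i=15, bit5=1)
  nb ..#..: next=.  (t=5,i=6, bit4=0)
  nb ...##: next=.  (t=1,i=2, bit3=0)
  nb ...#.: next=.  (t=0,i=14, bit2=0)
  nb ....#: next=.  (t=0,i=13, bit1=0)
  nb .....: next=#  (t=2,i=0, bit0=1)
  bits 11001100101111010010010010100001 = 3434947745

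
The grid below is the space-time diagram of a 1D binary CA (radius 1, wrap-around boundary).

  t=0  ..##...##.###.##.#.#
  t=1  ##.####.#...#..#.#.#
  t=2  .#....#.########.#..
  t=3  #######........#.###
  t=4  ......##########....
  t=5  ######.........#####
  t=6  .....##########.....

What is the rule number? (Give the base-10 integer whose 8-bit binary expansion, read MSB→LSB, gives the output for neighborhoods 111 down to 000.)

  [7] ### => .  t=0,i=11
  [6] ##. => #  t=0,i=3
  [5] #.# => .  t=0,i=9
  [4] #.. => #  t=0,i=0
  [3] .## => .  t=0,i=2
  [2] .#. => #  t=0,i=17
  [1] ..# => #  t=0,i=1
  [0] ... => #  t=0,i=5
  bits 01010111 = 87

87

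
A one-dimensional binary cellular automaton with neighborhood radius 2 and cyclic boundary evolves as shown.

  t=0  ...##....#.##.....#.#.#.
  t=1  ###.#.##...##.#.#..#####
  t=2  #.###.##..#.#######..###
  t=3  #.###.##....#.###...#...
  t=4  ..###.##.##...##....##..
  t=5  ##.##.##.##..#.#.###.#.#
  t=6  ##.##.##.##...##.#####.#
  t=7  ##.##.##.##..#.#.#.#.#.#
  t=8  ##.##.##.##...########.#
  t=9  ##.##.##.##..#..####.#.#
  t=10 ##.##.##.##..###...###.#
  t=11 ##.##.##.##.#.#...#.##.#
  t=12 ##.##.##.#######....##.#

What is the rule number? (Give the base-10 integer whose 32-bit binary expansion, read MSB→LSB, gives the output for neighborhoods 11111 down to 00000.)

2767812378

  ##### -> #   bit 31 = 1  t=1,i=0
  ####. -> .   bit 30 = 0  t=1,i=1
  ###.# -> #   bit 29 = 1  t=1,i=2
  ###.. -> .   bit 28 = 0  t=2,i=18
  ##.## -> .   bit 27 = 0  t=2,i=1
  ##.#. -> #   bit 26 = 1  t=1,i=3
  ##..# -> .   bit 25 = 0  t=2,i=8
  ##... -> .   bit 24 = 0  t=0,i=5
  #.### -> #   bit 23 = 1  t=2,i=2
  #.##. -> #   bit 22 = 1  t=0,i=11
  #.#.# -> #   bit 21 = 1  t=0,i=20
  #.#.. -> #   bit 20 = 1  t=0,i=22
  #..## -> #   bit 19 = 1  t=1,i=18
  #..#. -> .   bit 18 = 0  t=2,i=9
  #...# -> .   bit 17 = 0  t=1,i=9
  #.... -> #   bit 16 = 1  t=0,i=0
  .#### -> .   bit 15 = 0  t=1,i=20
  .###. -> #   bit 14 = 1  t=2,i=3
  .##.# -> #   bit 13 = 1  t=1,i=12
  .##.. -> #   bit 12 = 1  t=0,i=4
  .#.## -> .   bit 11 = 0  t=0,i=10
  .#.#. -> #   bit 10 = 1  t=0,i=19
  .#..# -> #   bit 9 = 1  t=1,i=17
  .#... -> #   bit 8 = 1  t=0,i=23
  ..### -> .   bit 7 = 0  t=1,i=19
  ..##. -> .   bit 6 = 0  t=0,i=3
  ..#.# -> .   bit 5 = 0  t=0,i=9
  ..#.. -> #   bit 4 = 1  t=3,i=20
  ...## -> #   bit 3 = 1  t=0,i=2
  ...#. -> .   bit 2 = 0  t=0,i=8
  ....# -> #   bit 1 = 1  t=0,i=1
  ..... -> .   bit 0 = 0  t=0,i=15
  bits 10100100111110010111011100011010 = 2767812378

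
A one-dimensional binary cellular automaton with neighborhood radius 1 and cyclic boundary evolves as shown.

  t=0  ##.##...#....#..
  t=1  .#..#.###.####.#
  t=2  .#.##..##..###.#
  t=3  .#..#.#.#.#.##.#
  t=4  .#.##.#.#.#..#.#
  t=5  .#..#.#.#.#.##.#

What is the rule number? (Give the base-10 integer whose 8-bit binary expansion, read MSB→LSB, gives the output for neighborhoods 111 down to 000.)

  ###|#  b7=1 t=1,i=7
  ##.|#  b6=1 t=0,i=1
  #.#|.  b5=0 t=0,i=2
  #..|.  b4=0 t=0,i=5
  .##|.  b3=0 t=0,i=0
  .#.|#  b2=1 t=0,i=8
  ..#|#  b1=1 t=0,i=7
  ...|#  b0=1 t=0,i=6
  bits 11000111 = 199

199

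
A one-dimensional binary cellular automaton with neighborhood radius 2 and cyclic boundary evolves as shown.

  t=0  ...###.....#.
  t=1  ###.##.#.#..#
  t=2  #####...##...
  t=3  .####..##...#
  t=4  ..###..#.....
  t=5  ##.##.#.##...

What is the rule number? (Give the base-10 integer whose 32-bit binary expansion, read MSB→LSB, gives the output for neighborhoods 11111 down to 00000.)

4166370634

  #####|#  b31=1 t=2,i=2
  ####.|#  b30=1 t=1,i=1
  ###.#|#  b29=1 t=1,i=2
  ###..|#  b28=1 t=0,i=5
  ##.##|#  b27=1 t=1,i=3
  ##.#.|.  b26=0 t=1,i=6
  ##..#|.  b25=0 t=3,i=5
  ##...|.  b24=0 t=0,i=6
  #.###|.  b23=0 t=3,i=1
  #.##.|#  b22=1 t=1,i=4
  #.#.#|.  b21=0 t=1,i=7
  #.#..|#  b20=1 t=1,i=9
  #..##|.  b19=0 t=1,i=11
  #..#.|#  b18=1 t=4,i=6
  #...#|.  b17=0 t=2,i=6
  #....|#  b16=1 t=0,i=0
  .####|#  b15=1 t=1,i=0
  .###.|#  b14=1 t=0,i=4
  .##.#|.  b13=0 t=1,i=5
  .##..|.  b12=0 t=2,i=9
  .#.##|.  b11=0 t=3,i=0
  .#.#.|#  b10=1 t=1,i=8
  .#..#|.  b9=0 t=1,i=10
  .#...|#  b8=1 t=0,i=12
  ..###|.  b7=0 t=0,i=3
  ..##.|#  b6=1 t=2,i=8
  ..#.#|.  b5=0 t=3,i=12
  ..#..|.  b4=0 t=0,i=11
  ...##|#  b3=1 t=0,i=2
  ...#.|.  b2=0 t=0,i=10
  ....#|#  b1=1 t=0,i=1
  .....|.  b0=0 t=0,i=8
  bits 11111000010101011100010101001010 = 4166370634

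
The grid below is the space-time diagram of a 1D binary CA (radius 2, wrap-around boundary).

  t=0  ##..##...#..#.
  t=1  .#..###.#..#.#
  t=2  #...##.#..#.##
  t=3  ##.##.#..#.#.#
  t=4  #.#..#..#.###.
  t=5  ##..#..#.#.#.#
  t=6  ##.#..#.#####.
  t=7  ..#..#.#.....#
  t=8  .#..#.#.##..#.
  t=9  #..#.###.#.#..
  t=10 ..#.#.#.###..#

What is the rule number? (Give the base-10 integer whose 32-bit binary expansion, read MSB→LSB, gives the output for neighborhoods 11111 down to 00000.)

  ##### -> .   bit 31 = 0  t=6,i=10
  ####. -> .   bit 30 = 0  t=6,i=11
  ###.# -> .   bit 29 = 0  t=1,i=6
  ###.. -> #   bit 28 = 1  t=2,i=0
  ##.## -> #   bit 27 = 1  t=3,i=2
  ##.#. -> #   bit 26 = 1  t=1,i=7
  ##..# -> .   bit 25 = 0  t=0,i=2
  ##... -> #   bit 24 = 1  t=0,i=6
  #.### -> .   bit 23 = 0  t=2,i=12
  #.##. -> .   bit 22 = 0  t=0,i=0
  #.#.# -> #   bit 21 = 1  t=1,i=13
  #.#.. -> .   bit 20 = 0  t=1,i=1
  #..## -> .   bit 19 = 0  t=0,i=3
  #..#. -> #   bit 18 = 1  t=0,i=11
  #...# -> .   bit 17 = 0  t=0,i=7
  #.... -> #   bit 16 = 1  t=7,i=9
  .#### -> .   bit 15 = 0  t=6,i=9
  .###. -> #   bit 14 = 1  t=1,i=5
  .##.# -> .   bit 13 = 0  t=2,i=5
  .##.. -> #   bit 12 = 1  t=0,i=1
  .#.## -> #   bit 11 = 1  t=0,i=13
  .#.#. -> #   bit 10 = 1  t=1,i=0
  .#..# -> .   bit 9 = 0  t=0,i=10
  .#... -> #   bit 8 = 1  t=7,i=8
  ..### -> #   bit 7 = 1  t=1,i=4
  ..##. -> #   bit 6 = 1  t=0,i=4
  ..#.# -> .   bit 5 = 0  t=0,i=12
  ..#.. -> .   bit 4 = 0  t=0,i=9
  ...## -> #   bit 3 = 1  t=2,i=3
  ...#. -> #   bit 2 = 1  t=0,i=8
  ....# -> .   bit 1 = 0  t=7,i=11
  ..... -> .   bit 0 = 0  t=7,i=10
  bits 00011101001001010101110111001100 = 488988108

488988108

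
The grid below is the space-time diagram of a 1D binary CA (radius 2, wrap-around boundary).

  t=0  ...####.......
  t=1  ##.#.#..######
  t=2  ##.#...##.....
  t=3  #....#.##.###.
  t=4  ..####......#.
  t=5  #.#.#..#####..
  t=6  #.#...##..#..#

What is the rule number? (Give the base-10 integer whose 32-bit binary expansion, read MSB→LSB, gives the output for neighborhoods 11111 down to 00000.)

1613697255

  [31] ##### => .  t=1,i=10
  [30] ####. => #  t=0,i=5
  [29] ###.# => #  t=1,i=1
  [28] ###.. => .  t=0,i=6
  [27] ##.## => .  t=3,i=9
  [26] ##.#. => .  t=1,i=2
  [25] ##..# => .  t=5,i=12
  [24] ##... => .  t=0,i=7
  [23] #.### => .  t=3,i=10
  [22] #.##. => .  t=3,i=7
  [21] #.#.# => #  t=1,i=3
  [20] #.#.. => .  t=1,i=5
  [19] #..## => #  t=1,i=7
  [18] #..#. => #  t=5,i=13
  [17] #...# => #  t=2,i=5
  [16] #.... => #  t=0,i=8
  [15] .#### => .  t=0,i=4
  [14] .###. => .  t=3,i=11
  [13] .##.# => .  t=2,i=1
  [12] .##.. => #  t=2,i=8
  [11] .#.## => .  t=3,i=6
  [10] .#.#. => .  t=1,i=4
  [9] .#..# => .  t=1,i=6
  [8] .#... => .  t=2,i=4
  [7] ..### => #  t=0,i=3
  [6] ..##. => #  t=2,i=0
  [5] ..#.# => #  t=3,i=5
  [4] ..#.. => .  t=4,i=12
  [3] ...## => .  t=0,i=2
  [2] ...#. => #  t=3,i=4
  [1] ....# => #  t=0,i=1
  [0] ..... => #  t=0,i=0
  bits 01100000001011110001000011100111 = 1613697255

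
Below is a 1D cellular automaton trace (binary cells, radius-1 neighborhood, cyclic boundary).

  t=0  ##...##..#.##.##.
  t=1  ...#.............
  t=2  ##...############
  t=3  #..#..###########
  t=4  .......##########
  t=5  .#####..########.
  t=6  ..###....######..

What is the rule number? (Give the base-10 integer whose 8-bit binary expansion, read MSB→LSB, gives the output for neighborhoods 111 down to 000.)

129

  ###|#  b7=1 t=2,i=0
  ##.|.  b6=0 t=0,i=1
  #.#|.  b5=0 t=0,i=10
  #..|.  b4=0 t=0,i=2
  .##|.  b3=0 t=0,i=0
  .#.|.  b2=0 t=0,i=9
  ..#|.  b1=0 t=0,i=4
  ...|#  b0=1 t=0,i=3
  bits 10000001 = 129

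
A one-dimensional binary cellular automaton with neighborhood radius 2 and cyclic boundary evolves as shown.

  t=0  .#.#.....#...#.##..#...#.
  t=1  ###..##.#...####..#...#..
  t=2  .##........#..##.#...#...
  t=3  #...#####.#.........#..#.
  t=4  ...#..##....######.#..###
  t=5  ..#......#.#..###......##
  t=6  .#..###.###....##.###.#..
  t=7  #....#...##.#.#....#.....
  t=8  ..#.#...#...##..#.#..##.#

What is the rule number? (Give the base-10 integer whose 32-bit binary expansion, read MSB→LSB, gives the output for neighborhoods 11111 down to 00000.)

3496299565

  [31] ##### => #  t=3,i=6
  [30] ####. => #  t=1,i=14
  [29] ###.# => .  t=3,i=8
  [28] ###.. => #  t=1,i=2
  [27] ##.## => .  t=6,i=7
  [26] ##.#. => .  t=1,i=7
  [25] ##..# => .  t=0,i=17
  [24] ##... => .  t=2,i=3
  [23] #.### => .  t=6,i=8
  [22] #.##. => #  t=0,i=15
  [21] #.#.# => #  t=7,i=12
  [20] #.#.. => .  t=0,i=3
  [19] #..## => .  t=1,i=4
  [18] #..#. => #  t=0,i=0
  [17] #...# => .  t=0,i=11
  [16] #.... => #  t=0,i=5
  [15] .#### => .  t=1,i=13
  [14] .###. => #  t=1,i=1
  [13] .##.# => .  t=1,i=6
  [12] .##.. => .  t=0,i=16
  [11] .#.## => #  t=0,i=14
  [10] .#.#. => #  t=0,i=2
  [9] .#..# => .  t=0,i=24
  [8] .#... => .  t=0,i=4
  [7] ..### => .  t=1,i=0
  [6] ..##. => .  t=1,i=5
  [5] ..#.# => #  t=0,i=1
  [4] ..#.. => .  t=0,i=9
  [3] ...## => #  t=1,i=11
  [2] ...#. => #  t=0,i=8
  [1] ....# => .  t=0,i=7
  [0] ..... => #  t=0,i=6
  bits 11010000011001010100110000101101 = 3496299565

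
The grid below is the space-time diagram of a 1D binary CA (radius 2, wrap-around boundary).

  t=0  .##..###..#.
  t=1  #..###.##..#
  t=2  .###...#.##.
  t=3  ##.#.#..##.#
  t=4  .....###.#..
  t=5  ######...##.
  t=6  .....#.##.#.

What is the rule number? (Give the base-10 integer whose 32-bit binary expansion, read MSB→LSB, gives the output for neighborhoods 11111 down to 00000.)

307899275

  [31] ##### => .  t=5,i=2
  [30] ####. => .  t=5,i=4
  [29] ###.# => .  t=1,i=5
  [28] ###.. => #  t=0,i=7
  [27] ##.## => .  t=1,i=6
  [26] ##.#. => .  t=3,i=2
  [25] ##..# => #  t=0,i=3
  [24] ##... => .  t=2,i=4
  [23] #.### => .  t=3,i=11
  [22] #.##. => #  t=1,i=7
  [21] #.#.# => .  t=3,i=3
  [20] #.#.. => #  t=3,i=5
  [19] #..## => #  t=0,i=0
  [18] #..#. => .  t=0,i=9
  [17] #...# => #  t=2,i=5
  [16] #.... => .  t=4,i=11
  [15] .#### => .  t=5,i=1
  [14] .###. => .  t=0,i=6
  [13] .##.# => #  t=3,i=9
  [12] .##.. => .  t=0,i=2
  [11] .#.## => #  t=2,i=8
  [10] .#.#. => .  t=3,i=4
  [9] .#..# => #  t=0,i=11
  [8] .#... => #  t=4,i=10
  [7] ..### => #  t=0,i=5
  [6] ..##. => .  t=0,i=1
  [5] ..#.# => .  t=2,i=7
  [4] ..#.. => .  t=0,i=10
  [3] ...## => #  t=4,i=4
  [2] ...#. => .  t=2,i=6
  [1] ....# => #  t=4,i=3
  [0] ..... => #  t=4,i=0
  bits 00010010010110100010101110001011 = 307899275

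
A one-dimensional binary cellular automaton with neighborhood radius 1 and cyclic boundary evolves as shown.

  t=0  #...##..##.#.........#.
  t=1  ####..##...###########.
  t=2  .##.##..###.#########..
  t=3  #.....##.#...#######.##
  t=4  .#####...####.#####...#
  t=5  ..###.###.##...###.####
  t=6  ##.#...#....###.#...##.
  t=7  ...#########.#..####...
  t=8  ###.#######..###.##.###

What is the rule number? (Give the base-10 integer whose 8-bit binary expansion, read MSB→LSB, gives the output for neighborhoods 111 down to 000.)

  ###|#  b7=1 t=1,i=1
  ##.|.  b6=0 t=0,i=5
  #.#|.  b5=0 t=0,i=10
  #..|#  b4=1 t=0,i=1
  .##|.  b3=0 t=0,i=4
  .#.|#  b2=1 t=0,i=0
  ..#|#  b1=1 t=0,i=3
  ...|#  b0=1 t=0,i=2
  bits 10010111 = 151

151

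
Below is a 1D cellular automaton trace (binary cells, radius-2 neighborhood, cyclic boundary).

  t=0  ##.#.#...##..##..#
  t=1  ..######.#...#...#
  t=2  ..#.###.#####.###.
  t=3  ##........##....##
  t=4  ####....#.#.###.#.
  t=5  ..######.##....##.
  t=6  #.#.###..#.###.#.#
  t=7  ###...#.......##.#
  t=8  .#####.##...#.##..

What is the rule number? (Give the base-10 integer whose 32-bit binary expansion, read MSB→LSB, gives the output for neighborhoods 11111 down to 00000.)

3581093318

  ##### -> #   bit 31 = 1  t=1,i=4
  ####. -> #   bit 30 = 1  t=1,i=6
  ###.# -> .   bit 29 = 0  t=0,i=1
  ###.. -> #   bit 28 = 1  t=2,i=16
  ##.## -> .   bit 27 = 0  t=2,i=7
  ##.#. -> #   bit 26 = 1  t=0,i=2
  ##..# -> .   bit 25 = 0  t=0,i=11
  ##... -> #   bit 24 = 1  t=2,i=17
  #.### -> .   bit 23 = 0  t=2,i=4
  #.##. -> #   bit 22 = 1  t=5,i=9
  #.#.# -> #   bit 21 = 1  t=0,i=3
  #.#.. -> #   bit 20 = 1  t=0,i=5
  #..## -> .   bit 19 = 0  t=0,i=12
  #..#. -> .   bit 18 = 0  t=6,i=8
  #...# -> #   bit 17 = 1  t=0,i=7
  #.... -> #   bit 16 = 1  t=3,i=3
  .#### -> .   bit 15 = 0  t=1,i=3
  .###. -> .   bit 14 = 0  t=0,i=0
  .##.# -> #   bit 13 = 1  t=6,i=0
  .##.. -> .   bit 12 = 0  t=0,i=10
  .#.## -> .   bit 11 = 0  t=2,i=3
  .#.#. -> #   bit 10 = 1  t=0,i=4
  .#..# -> .   bit 9 = 0  t=1,i=0
  .#... -> #   bit 8 = 1  t=0,i=6
  ..### -> #   bit 7 = 1  t=0,i=17
  ..##. -> #   bit 6 = 1  t=0,i=9
  ..#.# -> .   bit 5 = 0  t=2,i=2
  ..#.. -> .   bit 4 = 0  t=1,i=13
  ...## -> .   bit 3 = 0  t=0,i=8
  ...#. -> #   bit 2 = 1  t=1,i=12
  ....# -> #   bit 1 = 1  t=3,i=8
  ..... -> .   bit 0 = 0  t=3,i=4
  bits 11010101011100110010010111000110 = 3581093318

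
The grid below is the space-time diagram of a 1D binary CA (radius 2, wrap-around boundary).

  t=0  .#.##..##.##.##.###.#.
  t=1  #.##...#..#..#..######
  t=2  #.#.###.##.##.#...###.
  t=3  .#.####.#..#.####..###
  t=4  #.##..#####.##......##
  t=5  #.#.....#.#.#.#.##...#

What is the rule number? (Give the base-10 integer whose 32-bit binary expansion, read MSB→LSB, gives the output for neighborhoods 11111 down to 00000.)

  #####|#  b31=1 t=1,i=18
  ####.|.  b30=0 t=1,i=21
  ###.#|#  b29=1 t=0,i=18
  ###..|.  b28=0 t=3,i=16
  ##.##|.  b27=0 t=0,i=9
  ##.#.|#  b26=1 t=0,i=19
  ##..#|.  b25=0 t=0,i=5
  ##...|#  b24=1 t=1,i=4
  #.###|#  b23=1 t=0,i=16
  #.##.|#  b22=1 t=0,i=3
  #.#.#|.  b21=0 t=2,i=0
  #.#..|#  b20=1 t=0,i=20
  #..##|.  b19=0 t=0,i=6
  #..#.|#  b18=1 t=0,i=0
  #...#|#  b17=1 t=1,i=5
  #....|.  b16=0 t=4,i=15
  .####|.  b15=0 t=1,i=17
  .###.|#  b14=1 t=0,i=17
  .##.#|.  b13=0 t=0,i=8
  .##..|.  b12=0 t=0,i=4
  .#.##|#  b11=1 t=0,i=2
  .#.#.|#  b10=1 t=2,i=1
  .#..#|#  b9=1 t=0,i=21
  .#...|#  b8=1 t=2,i=15
  ..###|.  b7=0 t=1,i=16
  ..##.|#  b6=1 t=0,i=7
  ..#.#|.  b5=0 t=0,i=1
  ..#..|.  b4=0 t=1,i=7
  ...##|.  b3=0 t=2,i=17
  ...#.|#  b2=1 t=1,i=6
  ....#|.  b1=0 t=4,i=18
  .....|#  b0=1 t=4,i=16
  bits 10100101110101100100111101000101 = 2782285637

2782285637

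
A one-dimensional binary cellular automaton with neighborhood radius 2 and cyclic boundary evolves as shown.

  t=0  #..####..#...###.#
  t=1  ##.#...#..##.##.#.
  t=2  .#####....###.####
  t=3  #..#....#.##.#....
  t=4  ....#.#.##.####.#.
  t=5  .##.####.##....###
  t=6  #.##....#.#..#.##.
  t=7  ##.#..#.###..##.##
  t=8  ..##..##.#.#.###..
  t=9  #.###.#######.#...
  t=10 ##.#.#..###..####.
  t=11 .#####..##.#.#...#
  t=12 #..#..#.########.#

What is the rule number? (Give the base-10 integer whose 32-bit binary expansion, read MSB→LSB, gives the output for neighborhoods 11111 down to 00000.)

  nb #####: next=#  (t=2,i=3, bit31=1)
  nb ####.: next=.  (t=0,i=5, bit30=0)
  nb ###.#: next=.  (t=0,i=15, bit29=0)
  nb ###..: next=.  (t=0,i=6, bit28=0)
  nb ##.##: next=#  (t=0,i=16, bit27=1)
  nb ##.#.: next=#  (t=1,i=2, bit26=1)
  nb ##..#: next=#  (t=0,i=1, bit25=1)
  nb ##...: next=.  (t=2,i=6, bit24=0)
  nb #.###: next=.  (t=2,i=1, bit23=0)
  nb #.##.: next=.  (t=0,i=17, bit22=0)
  nb #.#.#: next=#  (t=1,i=16, bit21=1)
  nb #.#..: next=#  (t=1,i=3, bit20=1)
  nb #..##: next=.  (t=0,i=2, bit19=0)
  nb #..#.: next=.  (t=0,i=8, bit18=0)
  nb #...#: next=#  (t=0,i=11, bit17=1)
  nb #....: next=.  (t=2,i=7, bit16=0)
  nb .####: next=.  (t=0,i=4, bit15=0)
  nb .###.: next=#  (t=0,i=14, bit14=1)
  nb .##.#: next=#  (t=1,i=1, bit13=1)
  nb .##..: next=#  (t=0,i=0, bit12=1)
  nb .#.##: next=#  (t=1,i=17, bit11=1)
  nb .#.#.: next=#  (t=4,i=5, bit10=1)
  nb .#..#: next=.  (t=1,i=8, bit9=0)
  nb .#...: next=#  (t=0,i=10, bit8=1)
  nb ..###: next=#  (t=0,i=3, bit7=1)
  nb ..##.: next=#  (t=1,i=10, bit6=1)
  nb ..#.#: next=#  (t=3,i=8, bit5=1)
  nb ..#..: next=.  (t=0,i=9, bit4=0)
  nb ...##: next=.  (t=0,i=12, bit3=0)
  nb ...#.: next=.  (t=1,i=6, bit2=0)
  nb ....#: next=#  (t=2,i=8, bit1=1)
  nb .....: next=#  (t=4,i=1, bit0=1)
  bits 10001110001100100111110111100011 = 2385673699

2385673699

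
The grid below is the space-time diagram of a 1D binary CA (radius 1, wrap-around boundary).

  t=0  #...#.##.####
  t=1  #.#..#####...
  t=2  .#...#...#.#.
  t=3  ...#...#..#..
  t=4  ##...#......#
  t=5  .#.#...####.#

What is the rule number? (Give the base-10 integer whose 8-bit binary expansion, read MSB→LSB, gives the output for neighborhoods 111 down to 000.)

  ###|.  b7=0 t=0,i=10
  ##.|#  b6=1 t=0,i=0
  #.#|#  b5=1 t=0,i=5
  #..|.  b4=0 t=0,i=1
  .##|#  b3=1 t=0,i=6
  .#.|.  b2=0 t=0,i=4
  ..#|.  b1=0 t=0,i=3
  ...|#  b0=1 t=0,i=2
  bits 01101001 = 105

105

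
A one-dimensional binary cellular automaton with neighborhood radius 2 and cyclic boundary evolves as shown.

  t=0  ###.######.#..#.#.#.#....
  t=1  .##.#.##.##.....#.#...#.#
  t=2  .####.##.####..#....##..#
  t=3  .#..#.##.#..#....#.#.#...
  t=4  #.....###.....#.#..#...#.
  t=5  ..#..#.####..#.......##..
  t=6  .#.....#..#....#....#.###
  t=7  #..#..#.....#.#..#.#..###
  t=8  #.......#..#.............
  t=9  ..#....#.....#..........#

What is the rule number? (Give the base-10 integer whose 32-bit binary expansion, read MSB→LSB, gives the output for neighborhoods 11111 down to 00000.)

  ##### -> #   bit 31 = 1  t=0,i=6
  ####. -> .   bit 30 = 0  t=0,i=8
  ###.# -> #   bit 29 = 1  t=0,i=2
  ###.. -> #   bit 28 = 1  t=2,i=12
  ##.## -> .   bit 27 = 0  t=0,i=3
  ##.#. -> #   bit 26 = 1  t=0,i=10
  ##..# -> .   bit 25 = 0  t=2,i=13
  ##... -> #   bit 24 = 1  t=1,i=11
  #.### -> #   bit 23 = 1  t=0,i=4
  #.##. -> #   bit 22 = 1  t=1,i=1
  #.#.# -> #   bit 21 = 1  t=0,i=16
  #.#.. -> .   bit 20 = 0  t=0,i=11
  #..## -> .   bit 19 = 0  t=7,i=21
  #..#. -> .   bit 18 = 0  t=0,i=13
  #...# -> #   bit 17 = 1  t=1,i=20
  #.... -> #   bit 16 = 1  t=0,i=22
  .#### -> .   bit 15 = 0  t=0,i=5
  .###. -> #   bit 14 = 1  t=0,i=1
  .##.# -> #   bit 13 = 1  t=1,i=2
  .##.. -> #   bit 12 = 1  t=1,i=10
  .#.## -> .   bit 11 = 0  t=1,i=0
  .#.#. -> .   bit 10 = 0  t=0,i=15
  .#..# -> .   bit 9 = 0  t=0,i=12
  .#... -> .   bit 8 = 0  t=0,i=21
  ..### -> .   bit 7 = 0  t=0,i=0
  ..##. -> .   bit 6 = 0  t=2,i=20
  ..#.# -> .   bit 5 = 0  t=0,i=14
  ..#.. -> .   bit 4 = 0  t=2,i=15
  ...## -> #   bit 3 = 1  t=0,i=24
  ...#. -> #   bit 2 = 1  t=1,i=15
  ....# -> .   bit 1 = 0  t=0,i=23
  ..... -> .   bit 0 = 0  t=1,i=13
  bits 10110101111000110111000000001100 = 3051581452

3051581452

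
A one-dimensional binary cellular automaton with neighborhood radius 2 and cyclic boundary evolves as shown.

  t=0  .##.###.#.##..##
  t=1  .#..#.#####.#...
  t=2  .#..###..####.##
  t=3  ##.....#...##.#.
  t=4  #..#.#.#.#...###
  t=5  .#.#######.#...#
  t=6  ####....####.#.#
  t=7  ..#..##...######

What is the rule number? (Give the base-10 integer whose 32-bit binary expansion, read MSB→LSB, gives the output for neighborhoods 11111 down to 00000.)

  ##### -> .   bit 31 = 0  t=1,i=8
  ####. -> #   bit 30 = 1  t=1,i=9
  ###.# -> #   bit 29 = 1  t=0,i=6
  ###.. -> .   bit 28 = 0  t=2,i=6
  ##.## -> .   bit 27 = 0  t=0,i=0
  ##.#. -> #   bit 26 = 1  t=0,i=7
  ##..# -> #   bit 25 = 1  t=0,i=12
  ##... -> .   bit 24 = 0  t=3,i=2
  #.### -> #   bit 23 = 1  t=0,i=4
  #.##. -> #   bit 22 = 1  t=0,i=1
  #.#.# -> #   bit 21 = 1  t=0,i=8
  #.#.. -> #   bit 20 = 1  t=1,i=12
  #..## -> .   bit 19 = 0  t=0,i=13
  #..#. -> .   bit 18 = 0  t=1,i=3
  #...# -> #   bit 17 = 1  t=3,i=9
  #.... -> #   bit 16 = 1  t=1,i=14
  .#### -> .   bit 15 = 0  t=1,i=7
  .###. -> .   bit 14 = 0  t=0,i=5
  .##.# -> .   bit 13 = 0  t=0,i=2
  .##.. -> .   bit 12 = 0  t=0,i=11
  .#.## -> #   bit 11 = 1  t=0,i=9
  .#.#. -> #   bit 10 = 1  t=4,i=4
  .#..# -> .   bit 9 = 0  t=1,i=2
  .#... -> .   bit 8 = 0  t=1,i=13
  ..### -> .   bit 7 = 0  t=2,i=4
  ..##. -> .   bit 6 = 0  t=0,i=14
  ..#.# -> #   bit 5 = 1  t=1,i=4
  ..#.. -> #   bit 4 = 1  t=1,i=1
  ...## -> .   bit 3 = 0  t=3,i=10
  ...#. -> .   bit 2 = 0  t=1,i=0
  ....# -> #   bit 1 = 1  t=1,i=15
  ..... -> .   bit 0 = 0  t=3,i=4
  bits 01100110111100110000110000110010 = 1727204402

1727204402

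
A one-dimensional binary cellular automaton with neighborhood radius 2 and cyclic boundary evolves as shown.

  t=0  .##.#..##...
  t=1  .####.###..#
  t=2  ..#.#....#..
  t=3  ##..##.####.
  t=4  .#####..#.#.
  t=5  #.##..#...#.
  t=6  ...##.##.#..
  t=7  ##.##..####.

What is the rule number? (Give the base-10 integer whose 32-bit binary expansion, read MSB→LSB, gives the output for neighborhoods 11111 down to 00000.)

2786636119

  ##### -> #   bit 31 = 1  t=4,i=3
  ####. -> .   bit 30 = 0  t=1,i=3
  ###.# -> #   bit 29 = 1  t=1,i=4
  ###.. -> .   bit 28 = 0  t=1,i=8
  ##.## -> .   bit 27 = 0  t=1,i=5
  ##.#. -> #   bit 26 = 1  t=0,i=3
  ##..# -> #   bit 25 = 1  t=1,i=9
  ##... -> .   bit 24 = 0  t=0,i=9
  #.### -> .   bit 23 = 0  t=1,i=1
  #.##. -> .   bit 22 = 0  t=3,i=0
  #.#.# -> .   bit 21 = 0  t=5,i=0
  #.#.. -> #   bit 20 = 1  t=0,i=4
  #..## -> #   bit 19 = 1  t=0,i=6
  #..#. -> .   bit 18 = 0  t=1,i=10
  #...# -> .   bit 17 = 0  t=5,i=8
  #.... -> .   bit 16 = 0  t=0,i=10
  .#### -> #   bit 15 = 1  t=1,i=2
  .###. -> .   bit 14 = 0  t=1,i=7
  .##.# -> #   bit 13 = 1  t=0,i=2
  .##.. -> #   bit 12 = 1  t=0,i=8
  .#.## -> .   bit 11 = 0  t=1,i=0
  .#.#. -> .   bit 10 = 0  t=2,i=3
  .#..# -> .   bit 9 = 0  t=0,i=5
  .#... -> #   bit 8 = 1  t=2,i=5
  ..### -> .   bit 7 = 0  t=4,i=1
  ..##. -> #   bit 6 = 1  t=0,i=1
  ..#.# -> .   bit 5 = 0  t=1,i=11
  ..#.. -> #   bit 4 = 1  t=2,i=9
  ...## -> .   bit 3 = 0  t=0,i=0
  ...#. -> #   bit 2 = 1  t=2,i=1
  ....# -> #   bit 1 = 1  t=0,i=11
  ..... -> #   bit 0 = 1  t=6,i=0
  bits 10100110000110001011000101010111 = 2786636119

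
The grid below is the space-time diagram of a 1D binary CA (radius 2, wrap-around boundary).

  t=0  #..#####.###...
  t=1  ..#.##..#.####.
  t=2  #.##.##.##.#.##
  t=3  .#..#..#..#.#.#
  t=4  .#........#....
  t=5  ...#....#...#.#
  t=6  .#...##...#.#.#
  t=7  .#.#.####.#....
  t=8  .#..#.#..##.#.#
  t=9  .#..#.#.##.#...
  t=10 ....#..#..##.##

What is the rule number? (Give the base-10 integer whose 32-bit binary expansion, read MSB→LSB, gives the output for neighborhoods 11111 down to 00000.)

2669402210

  [31] ##### => #  t=0,i=5
  [30] ####. => .  t=0,i=6
  [29] ###.# => .  t=0,i=7
  [28] ###.. => #  t=0,i=11
  [27] ##.## => #  t=0,i=8
  [26] ##.#. => #  t=2,i=10
  [25] ##..# => #  t=1,i=6
  [24] ##... => #  t=0,i=12
  [23] #.### => .  t=0,i=9
  [22] #.##. => .  t=1,i=4
  [21] #.#.# => .  t=2,i=11
  [20] #.#.. => #  t=3,i=1
  [19] #..## => #  t=0,i=2
  [18] #..#. => .  t=1,i=7
  [17] #...# => #  t=0,i=13
  [16] #.... => #  t=4,i=3
  [15] .#### => #  t=0,i=4
  [14] .###. => #  t=0,i=10
  [13] .##.# => .  t=2,i=3
  [12] .##.. => #  t=1,i=5
  [11] .#.## => #  t=1,i=3
  [10] .#.#. => .  t=3,i=0
  [9] .#..# => .  t=0,i=1
  [8] .#... => .  t=4,i=2
  [7] ..### => .  t=0,i=3
  [6] ..##. => #  t=6,i=5
  [5] ..#.# => #  t=1,i=2
  [4] ..#.. => .  t=0,i=0
  [3] ...## => .  t=6,i=4
  [2] ...#. => .  t=0,i=14
  [1] ....# => #  t=4,i=8
  [0] ..... => .  t=4,i=4
  bits 10011111000110111101100001100010 = 2669402210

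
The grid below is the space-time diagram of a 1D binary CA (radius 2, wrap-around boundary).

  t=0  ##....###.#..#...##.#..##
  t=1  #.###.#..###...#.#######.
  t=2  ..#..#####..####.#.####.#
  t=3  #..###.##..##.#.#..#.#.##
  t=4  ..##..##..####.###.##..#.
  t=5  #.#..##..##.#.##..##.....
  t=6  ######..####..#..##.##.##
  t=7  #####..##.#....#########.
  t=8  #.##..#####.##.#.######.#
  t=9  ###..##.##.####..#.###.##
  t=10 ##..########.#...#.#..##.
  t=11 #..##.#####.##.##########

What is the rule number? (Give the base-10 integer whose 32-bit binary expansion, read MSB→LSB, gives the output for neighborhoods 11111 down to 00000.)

  ##### -> #   bit 31 = 1  t=1,i=19
  ####. -> #   bit 30 = 1  t=0,i=0
  ###.# -> .   bit 29 = 0  t=0,i=8
  ###.. -> .   bit 28 = 0  t=0,i=1
  ##.## -> #   bit 27 = 1  t=3,i=6
  ##.#. -> #   bit 26 = 1  t=0,i=9
  ##..# -> .   bit 25 = 0  t=2,i=10
  ##... -> #   bit 24 = 1  t=0,i=2
  #.### -> #   bit 23 = 1  t=1,i=2
  #.##. -> #   bit 22 = 1  t=3,i=7
  #.#.# -> .   bit 21 = 0  t=1,i=0
  #.#.. -> #   bit 20 = 1  t=0,i=10
  #..## -> #   bit 19 = 1  t=0,i=22
  #..#. -> .   bit 18 = 0  t=0,i=12
  #...# -> #   bit 17 = 1  t=0,i=15
  #.... -> #   bit 16 = 1  t=0,i=3
  .#### -> .   bit 15 = 0  t=0,i=24
  .###. -> .   bit 14 = 0  t=0,i=7
  .##.# -> #   bit 13 = 1  t=0,i=18
  .##.. -> .   bit 12 = 0  t=3,i=8
  .#.## -> .   bit 11 = 0  t=1,i=1
  .#.#. -> #   bit 10 = 1  t=3,i=15
  .#..# -> #   bit 9 = 1  t=0,i=11
  .#... -> .   bit 8 = 0  t=0,i=14
  ..### -> #   bit 7 = 1  t=0,i=6
  ..##. -> #   bit 6 = 1  t=0,i=17
  ..#.# -> #   bit 5 = 1  t=1,i=15
  ..#.. -> .   bit 4 = 0  t=0,i=13
  ...## -> .   bit 3 = 0  t=0,i=5
  ...#. -> #   bit 2 = 1  t=1,i=14
  ....# -> #   bit 1 = 1  t=0,i=4
  ..... -> .   bit 0 = 0  t=5,i=22
  bits 11001101110110110010011011100110 = 3453691622

3453691622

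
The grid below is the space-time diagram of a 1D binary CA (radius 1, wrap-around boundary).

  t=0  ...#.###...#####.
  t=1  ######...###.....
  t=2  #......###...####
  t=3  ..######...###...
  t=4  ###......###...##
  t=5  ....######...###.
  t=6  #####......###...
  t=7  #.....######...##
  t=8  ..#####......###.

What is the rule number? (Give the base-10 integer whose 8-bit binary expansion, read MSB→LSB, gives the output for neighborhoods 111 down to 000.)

47

  [7] ### => .  t=0,i=6
  [6] ##. => .  t=0,i=7
  [5] #.# => #  t=0,i=4
  [4] #.. => .  t=0,i=8
  [3] .## => #  t=0,i=5
  [2] .#. => #  t=0,i=3
  [1] ..# => #  t=0,i=2
  [0] ... => #  t=0,i=0
  bits 00101111 = 47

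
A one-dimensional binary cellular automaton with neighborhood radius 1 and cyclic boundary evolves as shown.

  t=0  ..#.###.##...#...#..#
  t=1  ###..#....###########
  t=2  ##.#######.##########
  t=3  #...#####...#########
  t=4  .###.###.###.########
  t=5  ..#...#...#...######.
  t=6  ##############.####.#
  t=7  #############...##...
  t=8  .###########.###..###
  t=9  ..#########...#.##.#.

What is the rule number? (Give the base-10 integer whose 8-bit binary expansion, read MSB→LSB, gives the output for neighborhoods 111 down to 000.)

151

  [7] ### => #  t=0,i=5
  [6] ##. => .  t=0,i=6
  [5] #.# => .  t=0,i=3
  [4] #.. => #  t=0,i=0
  [3] .## => .  t=0,i=4
  [2] .#. => #  t=0,i=2
  [1] ..# => #  t=0,i=1
  [0] ... => #  t=0,i=11
  bits 10010111 = 151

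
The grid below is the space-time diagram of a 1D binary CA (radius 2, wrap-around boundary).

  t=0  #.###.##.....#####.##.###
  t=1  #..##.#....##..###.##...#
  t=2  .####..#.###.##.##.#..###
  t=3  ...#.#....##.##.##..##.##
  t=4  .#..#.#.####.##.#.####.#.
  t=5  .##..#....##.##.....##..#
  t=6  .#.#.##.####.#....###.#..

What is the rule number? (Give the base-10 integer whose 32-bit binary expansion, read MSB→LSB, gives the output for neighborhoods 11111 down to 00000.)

3796526938

  [31] ##### => #  t=0,i=15
  [30] ####. => #  t=0,i=16
  [29] ###.# => #  t=0,i=0
  [28] ###.. => .  t=2,i=4
  [27] ##.## => .  t=0,i=1
  [26] ##.#. => .  t=1,i=5
  [25] ##..# => #  t=1,i=1
  [24] ##... => .  t=0,i=8
  [23] #.### => .  t=0,i=2
  [22] #.##. => #  t=0,i=6
  [21] #.#.# => .  t=4,i=6
  [20] #.#.. => .  t=1,i=6
  [19] #..## => #  t=1,i=2
  [18] #..#. => .  t=2,i=6
  [17] #...# => #  t=1,i=22
  [16] #.... => .  t=0,i=9
  [15] .#### => .  t=0,i=14
  [14] .###. => #  t=0,i=3
  [13] .##.# => #  t=0,i=20
  [12] .##.. => .  t=0,i=7
  [11] .#.## => .  t=2,i=8
  [10] .#.#. => #  t=3,i=4
  [9] .#..# => #  t=2,i=20
  [8] .#... => #  t=1,i=7
  [7] ..### => .  t=0,i=13
  [6] ..##. => #  t=1,i=3
  [5] ..#.# => .  t=2,i=7
  [4] ..#.. => #  t=4,i=1
  [3] ...## => #  t=0,i=12
  [2] ...#. => .  t=3,i=2
  [1] ....# => #  t=0,i=11
  [0] ..... => .  t=0,i=10
  bits 11100010010010100110011101011010 = 3796526938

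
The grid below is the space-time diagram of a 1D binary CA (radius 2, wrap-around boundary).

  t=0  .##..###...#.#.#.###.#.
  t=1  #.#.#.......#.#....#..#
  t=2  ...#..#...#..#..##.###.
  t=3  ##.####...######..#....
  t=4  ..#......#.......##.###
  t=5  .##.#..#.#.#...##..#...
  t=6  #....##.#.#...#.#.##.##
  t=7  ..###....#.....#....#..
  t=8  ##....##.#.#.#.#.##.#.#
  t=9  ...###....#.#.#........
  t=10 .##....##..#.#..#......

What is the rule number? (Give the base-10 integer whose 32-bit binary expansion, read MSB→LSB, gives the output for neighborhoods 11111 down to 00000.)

671946266

  [31] ##### => .  t=3,i=12
  [30] ####. => .  t=3,i=5
  [29] ###.# => #  t=0,i=19
  [28] ###.. => .  t=0,i=7
  [27] ##.## => #  t=2,i=18
  [26] ##.#. => .  t=0,i=20
  [25] ##..# => .  t=0,i=3
  [24] ##... => .  t=0,i=8
  [23] #.### => .  t=0,i=17
  [22] #.##. => .  t=6,i=18
  [21] #.#.# => .  t=0,i=13
  [20] #.#.. => .  t=0,i=21
  [19] #..## => #  t=0,i=0
  [18] #..#. => #  t=2,i=5
  [17] #...# => .  t=0,i=9
  [16] #.... => #  t=1,i=6
  [15] .#### => .  t=3,i=4
  [14] .###. => .  t=0,i=6
  [13] .##.# => .  t=1,i=0
  [12] .##.. => #  t=0,i=2
  [11] .#.## => .  t=0,i=16
  [10] .#.#. => #  t=0,i=12
  [9] .#..# => #  t=0,i=22
  [8] .#... => .  t=1,i=5
  [7] ..### => .  t=0,i=5
  [6] ..##. => .  t=0,i=1
  [5] ..#.# => .  t=0,i=11
  [4] ..#.. => #  t=1,i=19
  [3] ...## => #  t=3,i=9
  [2] ...#. => .  t=0,i=10
  [1] ....# => #  t=1,i=10
  [0] ..... => .  t=1,i=7
  bits 00101000000011010001011000011010 = 671946266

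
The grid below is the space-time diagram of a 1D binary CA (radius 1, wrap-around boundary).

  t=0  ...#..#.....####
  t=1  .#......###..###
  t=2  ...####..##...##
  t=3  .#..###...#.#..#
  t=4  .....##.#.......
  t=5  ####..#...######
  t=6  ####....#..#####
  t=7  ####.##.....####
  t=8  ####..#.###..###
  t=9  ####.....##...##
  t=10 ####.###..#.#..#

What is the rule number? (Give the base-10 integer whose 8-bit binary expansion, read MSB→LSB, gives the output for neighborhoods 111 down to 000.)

193

  [7] ### => #  t=0,i=13
  [6] ##. => #  t=0,i=15
  [5] #.# => .  t=1,i=0
  [4] #.. => .  t=0,i=0
  [3] .## => .  t=0,i=12
  [2] .#. => .  t=0,i=3
  [1] ..# => .  t=0,i=2
  [0] ... => #  t=0,i=1
  bits 11000001 = 193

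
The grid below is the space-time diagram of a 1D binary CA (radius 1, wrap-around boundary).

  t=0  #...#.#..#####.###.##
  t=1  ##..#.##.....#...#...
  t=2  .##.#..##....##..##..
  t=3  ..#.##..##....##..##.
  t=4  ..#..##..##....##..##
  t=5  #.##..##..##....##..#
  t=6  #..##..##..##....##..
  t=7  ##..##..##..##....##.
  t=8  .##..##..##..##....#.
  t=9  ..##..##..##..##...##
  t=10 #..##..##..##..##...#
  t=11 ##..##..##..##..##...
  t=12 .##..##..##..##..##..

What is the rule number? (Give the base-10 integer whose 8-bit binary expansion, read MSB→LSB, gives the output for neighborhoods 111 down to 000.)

84

  ### -> .   bit 7 = 0  t=0,i=10
  ##. -> #   bit 6 = 1  t=0,i=0
  #.# -> .   bit 5 = 0  t=0,i=5
  #.. -> #   bit 4 = 1  t=0,i=1
  .## -> .   bit 3 = 0  t=0,i=9
  .#. -> #   bit 2 = 1  t=0,i=4
  ..# -> .   bit 1 = 0  t=0,i=3
  ... -> .   bit 0 = 0  t=0,i=2
  bits 01010100 = 84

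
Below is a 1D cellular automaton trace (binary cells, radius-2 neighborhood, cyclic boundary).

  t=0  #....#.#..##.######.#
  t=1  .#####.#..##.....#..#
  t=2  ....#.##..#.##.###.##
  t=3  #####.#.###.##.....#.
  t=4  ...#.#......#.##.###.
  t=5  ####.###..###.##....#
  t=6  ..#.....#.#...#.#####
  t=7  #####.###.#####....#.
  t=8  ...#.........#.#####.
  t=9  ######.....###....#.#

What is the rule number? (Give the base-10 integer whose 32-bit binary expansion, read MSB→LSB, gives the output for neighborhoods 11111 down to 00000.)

  #####|.  b31=0 t=0,i=15
  ####.|#  b30=1 t=0,i=17
  ###.#|.  b29=0 t=0,i=18
  ###..|.  b28=0 t=4,i=19
  ##.##|.  b27=0 t=0,i=12
  ##.#.|#  b26=1 t=1,i=6
  ##..#|#  b25=1 t=2,i=8
  ##...|#  b24=1 t=0,i=1
  #.###|.  b23=0 t=0,i=13
  #.##.|#  b22=1 t=0,i=20
  #.#.#|.  b21=0 t=3,i=6
  #.#..|#  b20=1 t=0,i=7
  #..##|.  b19=0 t=0,i=9
  #..#.|#  b18=1 t=1,i=19
  #...#|#  b17=1 t=6,i=12
  #....|#  b16=1 t=0,i=2
  .####|.  b15=0 t=0,i=14
  .###.|.  b14=0 t=2,i=16
  .##.#|#  b13=1 t=0,i=11
  .##..|.  b12=0 t=0,i=0
  .#.##|.  b11=0 t=1,i=0
  .#.#.|.  b10=0 t=0,i=6
  .#..#|.  b9=0 t=0,i=8
  .#...|#  b8=1 t=4,i=6
  ..###|#  b7=1 t=5,i=10
  ..##.|#  b6=1 t=0,i=10
  ..#.#|#  b5=1 t=0,i=5
  ..#..|#  b4=1 t=1,i=17
  ...##|#  b3=1 t=5,i=19
  ...#.|#  b2=1 t=0,i=4
  ....#|#  b1=1 t=0,i=3
  .....|.  b0=0 t=1,i=14
  bits 01000111010101110010000111111110 = 1196892670

1196892670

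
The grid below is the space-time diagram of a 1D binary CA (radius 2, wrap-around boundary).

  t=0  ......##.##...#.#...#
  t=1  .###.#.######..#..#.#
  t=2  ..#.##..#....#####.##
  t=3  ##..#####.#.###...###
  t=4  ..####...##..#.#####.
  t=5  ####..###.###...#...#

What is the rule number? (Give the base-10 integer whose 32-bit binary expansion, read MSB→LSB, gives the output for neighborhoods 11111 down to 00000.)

258995865

  #####|.  b31=0 t=1,i=9
  ####.|.  b30=0 t=1,i=11
  ###.#|.  b29=0 t=1,i=3
  ###..|.  b28=0 t=1,i=12
  ##.##|#  b27=1 t=0,i=8
  ##.#.|#  b26=1 t=1,i=4
  ##..#|#  b25=1 t=1,i=13
  ##...|#  b24=1 t=0,i=11
  #.###|.  b23=0 t=1,i=1
  #.##.|#  b22=1 t=0,i=9
  #.#.#|#  b21=1 t=1,i=5
  #.#..|.  b20=0 t=0,i=16
  #..##|#  b19=1 t=3,i=3
  #..#.|#  b18=1 t=1,i=14
  #...#|#  b17=1 t=0,i=12
  #....|#  b16=1 t=0,i=1
  .####|#  b15=1 t=1,i=8
  .###.|#  b14=1 t=1,i=2
  .##.#|#  b13=1 t=0,i=7
  .##..|#  b12=1 t=0,i=10
  .#.##|.  b11=0 t=1,i=0
  .#.#.|#  b10=1 t=0,i=15
  .#..#|#  b9=1 t=1,i=16
  .#...|.  b8=0 t=0,i=0
  ..###|#  b7=1 t=2,i=13
  ..##.|.  b6=0 t=0,i=6
  ..#.#|.  b5=0 t=0,i=14
  ..#..|#  b4=1 t=0,i=20
  ...##|#  b3=1 t=0,i=5
  ...#.|.  b2=0 t=0,i=13
  ....#|.  b1=0 t=0,i=4
  .....|#  b0=1 t=0,i=2
  bits 00001111011011111111011010011001 = 258995865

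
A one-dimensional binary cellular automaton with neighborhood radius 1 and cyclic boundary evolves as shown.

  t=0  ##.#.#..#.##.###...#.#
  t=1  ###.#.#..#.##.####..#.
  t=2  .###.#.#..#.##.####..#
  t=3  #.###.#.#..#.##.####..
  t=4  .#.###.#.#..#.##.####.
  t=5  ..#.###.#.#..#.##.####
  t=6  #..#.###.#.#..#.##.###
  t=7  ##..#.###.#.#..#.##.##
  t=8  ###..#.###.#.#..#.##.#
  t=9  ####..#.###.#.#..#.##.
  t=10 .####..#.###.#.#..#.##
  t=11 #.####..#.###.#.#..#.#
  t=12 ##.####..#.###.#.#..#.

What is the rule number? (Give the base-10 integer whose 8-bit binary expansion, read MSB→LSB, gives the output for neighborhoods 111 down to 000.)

  ### -> #   bit 7 = 1  t=0,i=0
  ##. -> #   bit 6 = 1  t=0,i=1
  #.# -> #   bit 5 = 1  t=0,i=2
  #.. -> #   bit 4 = 1  t=0,i=6
  .## -> .   bit 3 = 0  t=0,i=10
  .#. -> .   bit 2 = 0  t=0,i=3
  ..# -> .   bit 1 = 0  t=0,i=7
  ... -> #   bit 0 = 1  t=0,i=17
  bits 11110001 = 241

241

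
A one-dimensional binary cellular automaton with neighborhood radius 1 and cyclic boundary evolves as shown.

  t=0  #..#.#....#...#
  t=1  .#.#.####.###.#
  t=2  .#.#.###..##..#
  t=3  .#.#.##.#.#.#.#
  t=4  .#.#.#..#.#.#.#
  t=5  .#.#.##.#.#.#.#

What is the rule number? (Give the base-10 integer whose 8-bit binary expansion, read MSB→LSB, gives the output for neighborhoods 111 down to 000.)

157

  ### -> #   bit 7 = 1  t=1,i=6
  ##. -> .   bit 6 = 0  t=0,i=0
  #.# -> .   bit 5 = 0  t=0,i=4
  #.. -> #   bit 4 = 1  t=0,i=1
  .## -> #   bit 3 = 1  t=0,i=14
  .#. -> #   bit 2 = 1  t=0,i=3
  ..# -> .   bit 1 = 0  t=0,i=2
  ... -> #   bit 0 = 1  t=0,i=7
  bits 10011101 = 157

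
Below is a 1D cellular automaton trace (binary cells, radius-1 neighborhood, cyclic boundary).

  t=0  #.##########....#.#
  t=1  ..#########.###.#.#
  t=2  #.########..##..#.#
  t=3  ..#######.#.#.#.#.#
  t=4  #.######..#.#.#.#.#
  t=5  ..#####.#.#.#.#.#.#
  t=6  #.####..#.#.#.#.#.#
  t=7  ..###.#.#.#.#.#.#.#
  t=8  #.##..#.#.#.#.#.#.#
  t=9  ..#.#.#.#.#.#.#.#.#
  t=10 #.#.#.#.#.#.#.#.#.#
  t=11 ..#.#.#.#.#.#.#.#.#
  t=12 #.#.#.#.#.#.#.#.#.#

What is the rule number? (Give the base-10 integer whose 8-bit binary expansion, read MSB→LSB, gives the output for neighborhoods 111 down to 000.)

  [7] ### => #  t=0,i=3
  [6] ##. => .  t=0,i=0
  [5] #.# => .  t=0,i=1
  [4] #.. => #  t=0,i=12
  [3] .## => #  t=0,i=2
  [2] .#. => #  t=0,i=16
  [1] ..# => .  t=0,i=15
  [0] ... => #  t=0,i=13
  bits 10011101 = 157

157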